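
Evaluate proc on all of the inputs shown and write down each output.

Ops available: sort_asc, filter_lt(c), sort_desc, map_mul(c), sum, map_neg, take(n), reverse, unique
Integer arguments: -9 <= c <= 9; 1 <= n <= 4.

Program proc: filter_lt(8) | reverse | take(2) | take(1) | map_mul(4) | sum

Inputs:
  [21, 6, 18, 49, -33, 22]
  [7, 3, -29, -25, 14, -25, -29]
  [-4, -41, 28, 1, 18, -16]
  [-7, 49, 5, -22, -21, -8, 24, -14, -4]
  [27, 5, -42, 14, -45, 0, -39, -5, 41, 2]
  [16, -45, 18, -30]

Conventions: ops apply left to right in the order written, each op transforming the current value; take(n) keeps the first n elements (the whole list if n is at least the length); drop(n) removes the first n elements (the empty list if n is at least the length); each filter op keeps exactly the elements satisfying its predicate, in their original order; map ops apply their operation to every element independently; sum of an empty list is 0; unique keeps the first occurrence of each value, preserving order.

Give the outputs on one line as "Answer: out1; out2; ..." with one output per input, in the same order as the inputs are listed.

-132; -116; -64; -16; 8; -120

Execution, op by op:
  [21, 6, 18, 49, -33, 22] -> [6, -33] -> [-33, 6] -> [-33, 6] -> [-33] -> [-132] -> -132
  [7, 3, -29, -25, 14, -25, -29] -> [7, 3, -29, -25, -25, -29] -> [-29, -25, -25, -29, 3, 7] -> [-29, -25] -> [-29] -> [-116] -> -116
  [-4, -41, 28, 1, 18, -16] -> [-4, -41, 1, -16] -> [-16, 1, -41, -4] -> [-16, 1] -> [-16] -> [-64] -> -64
  [-7, 49, 5, -22, -21, -8, 24, -14, -4] -> [-7, 5, -22, -21, -8, -14, -4] -> [-4, -14, -8, -21, -22, 5, -7] -> [-4, -14] -> [-4] -> [-16] -> -16
  [27, 5, -42, 14, -45, 0, -39, -5, 41, 2] -> [5, -42, -45, 0, -39, -5, 2] -> [2, -5, -39, 0, -45, -42, 5] -> [2, -5] -> [2] -> [8] -> 8
  [16, -45, 18, -30] -> [-45, -30] -> [-30, -45] -> [-30, -45] -> [-30] -> [-120] -> -120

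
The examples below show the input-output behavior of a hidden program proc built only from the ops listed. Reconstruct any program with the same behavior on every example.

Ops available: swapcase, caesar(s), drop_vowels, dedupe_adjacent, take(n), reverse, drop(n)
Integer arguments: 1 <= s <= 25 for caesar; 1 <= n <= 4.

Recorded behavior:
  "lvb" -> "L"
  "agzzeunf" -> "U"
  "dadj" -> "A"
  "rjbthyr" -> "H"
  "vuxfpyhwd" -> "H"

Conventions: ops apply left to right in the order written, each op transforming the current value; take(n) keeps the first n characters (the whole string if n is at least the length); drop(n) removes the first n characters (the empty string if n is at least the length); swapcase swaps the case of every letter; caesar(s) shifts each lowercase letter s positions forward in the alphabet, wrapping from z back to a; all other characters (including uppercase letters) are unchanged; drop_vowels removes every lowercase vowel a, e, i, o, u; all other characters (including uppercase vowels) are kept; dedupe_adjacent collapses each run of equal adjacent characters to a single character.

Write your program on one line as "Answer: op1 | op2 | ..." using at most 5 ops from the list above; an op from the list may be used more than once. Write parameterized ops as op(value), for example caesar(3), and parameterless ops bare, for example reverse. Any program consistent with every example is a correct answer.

reverse | swapcase | take(3) | drop(2)

Check, running the answer program on each example:
  "lvb" -> "bvl" -> "BVL" -> "BVL" -> "L"
  "agzzeunf" -> "fnuezzga" -> "FNUEZZGA" -> "FNU" -> "U"
  "dadj" -> "jdad" -> "JDAD" -> "JDA" -> "A"
  "rjbthyr" -> "ryhtbjr" -> "RYHTBJR" -> "RYH" -> "H"
  "vuxfpyhwd" -> "dwhypfxuv" -> "DWHYPFXUV" -> "DWH" -> "H"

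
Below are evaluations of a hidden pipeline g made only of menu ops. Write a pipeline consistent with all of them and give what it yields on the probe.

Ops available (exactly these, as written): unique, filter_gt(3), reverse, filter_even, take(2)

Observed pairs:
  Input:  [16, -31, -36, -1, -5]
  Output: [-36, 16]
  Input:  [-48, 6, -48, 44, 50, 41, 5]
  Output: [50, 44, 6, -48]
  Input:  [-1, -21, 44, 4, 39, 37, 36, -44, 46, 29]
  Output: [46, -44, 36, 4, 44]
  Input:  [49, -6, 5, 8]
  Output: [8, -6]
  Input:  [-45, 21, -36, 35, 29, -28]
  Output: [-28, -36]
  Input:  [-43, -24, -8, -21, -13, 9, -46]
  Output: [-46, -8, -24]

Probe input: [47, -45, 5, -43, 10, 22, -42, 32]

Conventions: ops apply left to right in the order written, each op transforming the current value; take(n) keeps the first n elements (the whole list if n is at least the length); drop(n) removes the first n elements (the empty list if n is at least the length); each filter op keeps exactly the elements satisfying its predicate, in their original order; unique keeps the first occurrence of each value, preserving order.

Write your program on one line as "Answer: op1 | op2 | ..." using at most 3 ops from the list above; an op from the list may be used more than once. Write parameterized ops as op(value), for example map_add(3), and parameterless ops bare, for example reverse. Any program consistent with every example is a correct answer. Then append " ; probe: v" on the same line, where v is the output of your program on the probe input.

filter_even | unique | reverse ; probe: [32, -42, 22, 10]

Check, running the answer program on each example:
  [16, -31, -36, -1, -5] -> [16, -36] -> [16, -36] -> [-36, 16]
  [-48, 6, -48, 44, 50, 41, 5] -> [-48, 6, -48, 44, 50] -> [-48, 6, 44, 50] -> [50, 44, 6, -48]
  [-1, -21, 44, 4, 39, 37, 36, -44, 46, 29] -> [44, 4, 36, -44, 46] -> [44, 4, 36, -44, 46] -> [46, -44, 36, 4, 44]
  [49, -6, 5, 8] -> [-6, 8] -> [-6, 8] -> [8, -6]
  [-45, 21, -36, 35, 29, -28] -> [-36, -28] -> [-36, -28] -> [-28, -36]
  [-43, -24, -8, -21, -13, 9, -46] -> [-24, -8, -46] -> [-24, -8, -46] -> [-46, -8, -24]
  probe: [47, -45, 5, -43, 10, 22, -42, 32] -> [10, 22, -42, 32] -> [10, 22, -42, 32] -> [32, -42, 22, 10]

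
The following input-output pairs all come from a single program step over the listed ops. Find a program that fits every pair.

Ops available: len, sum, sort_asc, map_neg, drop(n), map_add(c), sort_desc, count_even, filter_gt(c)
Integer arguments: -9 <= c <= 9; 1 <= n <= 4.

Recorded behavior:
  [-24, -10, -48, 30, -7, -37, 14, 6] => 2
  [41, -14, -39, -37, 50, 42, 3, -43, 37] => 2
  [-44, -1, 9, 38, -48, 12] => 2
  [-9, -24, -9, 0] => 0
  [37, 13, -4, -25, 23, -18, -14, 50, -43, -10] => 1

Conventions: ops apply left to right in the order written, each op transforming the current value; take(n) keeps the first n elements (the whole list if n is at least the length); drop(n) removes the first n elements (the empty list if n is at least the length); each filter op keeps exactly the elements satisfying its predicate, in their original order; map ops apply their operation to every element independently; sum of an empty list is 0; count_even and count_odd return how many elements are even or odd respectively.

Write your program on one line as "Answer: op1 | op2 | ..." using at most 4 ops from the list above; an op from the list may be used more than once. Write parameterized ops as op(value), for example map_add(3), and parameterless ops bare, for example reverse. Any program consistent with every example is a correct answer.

filter_gt(4) | filter_gt(8) | sort_asc | count_even

Check, running the answer program on each example:
  [-24, -10, -48, 30, -7, -37, 14, 6] -> [30, 14, 6] -> [30, 14] -> [14, 30] -> 2
  [41, -14, -39, -37, 50, 42, 3, -43, 37] -> [41, 50, 42, 37] -> [41, 50, 42, 37] -> [37, 41, 42, 50] -> 2
  [-44, -1, 9, 38, -48, 12] -> [9, 38, 12] -> [9, 38, 12] -> [9, 12, 38] -> 2
  [-9, -24, -9, 0] -> [] -> [] -> [] -> 0
  [37, 13, -4, -25, 23, -18, -14, 50, -43, -10] -> [37, 13, 23, 50] -> [37, 13, 23, 50] -> [13, 23, 37, 50] -> 1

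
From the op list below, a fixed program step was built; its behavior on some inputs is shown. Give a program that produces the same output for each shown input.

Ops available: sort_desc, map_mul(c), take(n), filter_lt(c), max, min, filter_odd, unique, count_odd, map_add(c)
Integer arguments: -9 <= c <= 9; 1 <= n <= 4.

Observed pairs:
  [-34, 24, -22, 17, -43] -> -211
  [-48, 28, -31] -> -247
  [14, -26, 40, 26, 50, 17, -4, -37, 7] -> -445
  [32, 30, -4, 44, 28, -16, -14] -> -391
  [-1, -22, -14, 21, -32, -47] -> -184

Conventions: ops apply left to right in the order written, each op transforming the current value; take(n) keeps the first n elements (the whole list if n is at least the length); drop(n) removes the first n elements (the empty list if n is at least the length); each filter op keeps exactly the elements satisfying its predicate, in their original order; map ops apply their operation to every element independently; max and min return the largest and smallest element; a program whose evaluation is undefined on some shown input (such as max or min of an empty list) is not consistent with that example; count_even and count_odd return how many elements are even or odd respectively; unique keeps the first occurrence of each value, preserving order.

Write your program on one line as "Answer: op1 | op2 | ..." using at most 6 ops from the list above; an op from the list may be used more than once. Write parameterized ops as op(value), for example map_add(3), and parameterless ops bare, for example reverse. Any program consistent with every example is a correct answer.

map_mul(-9) | map_add(3) | filter_lt(-8) | map_add(2) | sort_desc | min

Check, running the answer program on each example:
  [-34, 24, -22, 17, -43] -> [306, -216, 198, -153, 387] -> [309, -213, 201, -150, 390] -> [-213, -150] -> [-211, -148] -> [-148, -211] -> -211
  [-48, 28, -31] -> [432, -252, 279] -> [435, -249, 282] -> [-249] -> [-247] -> [-247] -> -247
  [14, -26, 40, 26, 50, 17, -4, -37, 7] -> [-126, 234, -360, -234, -450, -153, 36, 333, -63] -> [-123, 237, -357, -231, -447, -150, 39, 336, -60] -> [-123, -357, -231, -447, -150, -60] -> [-121, -355, -229, -445, -148, -58] -> [-58, -121, -148, -229, -355, -445] -> -445
  [32, 30, -4, 44, 28, -16, -14] -> [-288, -270, 36, -396, -252, 144, 126] -> [-285, -267, 39, -393, -249, 147, 129] -> [-285, -267, -393, -249] -> [-283, -265, -391, -247] -> [-247, -265, -283, -391] -> -391
  [-1, -22, -14, 21, -32, -47] -> [9, 198, 126, -189, 288, 423] -> [12, 201, 129, -186, 291, 426] -> [-186] -> [-184] -> [-184] -> -184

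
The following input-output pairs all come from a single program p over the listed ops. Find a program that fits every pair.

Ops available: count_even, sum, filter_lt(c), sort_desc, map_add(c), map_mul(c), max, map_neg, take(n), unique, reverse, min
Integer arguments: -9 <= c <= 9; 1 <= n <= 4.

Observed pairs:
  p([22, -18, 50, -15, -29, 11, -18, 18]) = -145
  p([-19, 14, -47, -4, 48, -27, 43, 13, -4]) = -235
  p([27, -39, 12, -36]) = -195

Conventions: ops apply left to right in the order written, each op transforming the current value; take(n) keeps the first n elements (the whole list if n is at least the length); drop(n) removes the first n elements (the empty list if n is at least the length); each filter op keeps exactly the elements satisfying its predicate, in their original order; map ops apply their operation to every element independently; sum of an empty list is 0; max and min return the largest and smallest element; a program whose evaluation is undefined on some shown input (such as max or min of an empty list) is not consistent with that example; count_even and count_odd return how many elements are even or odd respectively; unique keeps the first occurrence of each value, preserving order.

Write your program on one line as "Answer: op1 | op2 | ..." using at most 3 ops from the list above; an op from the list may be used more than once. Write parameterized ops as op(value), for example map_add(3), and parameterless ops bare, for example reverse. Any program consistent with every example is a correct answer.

map_mul(5) | filter_lt(4) | min

Check, running the answer program on each example:
  [22, -18, 50, -15, -29, 11, -18, 18] -> [110, -90, 250, -75, -145, 55, -90, 90] -> [-90, -75, -145, -90] -> -145
  [-19, 14, -47, -4, 48, -27, 43, 13, -4] -> [-95, 70, -235, -20, 240, -135, 215, 65, -20] -> [-95, -235, -20, -135, -20] -> -235
  [27, -39, 12, -36] -> [135, -195, 60, -180] -> [-195, -180] -> -195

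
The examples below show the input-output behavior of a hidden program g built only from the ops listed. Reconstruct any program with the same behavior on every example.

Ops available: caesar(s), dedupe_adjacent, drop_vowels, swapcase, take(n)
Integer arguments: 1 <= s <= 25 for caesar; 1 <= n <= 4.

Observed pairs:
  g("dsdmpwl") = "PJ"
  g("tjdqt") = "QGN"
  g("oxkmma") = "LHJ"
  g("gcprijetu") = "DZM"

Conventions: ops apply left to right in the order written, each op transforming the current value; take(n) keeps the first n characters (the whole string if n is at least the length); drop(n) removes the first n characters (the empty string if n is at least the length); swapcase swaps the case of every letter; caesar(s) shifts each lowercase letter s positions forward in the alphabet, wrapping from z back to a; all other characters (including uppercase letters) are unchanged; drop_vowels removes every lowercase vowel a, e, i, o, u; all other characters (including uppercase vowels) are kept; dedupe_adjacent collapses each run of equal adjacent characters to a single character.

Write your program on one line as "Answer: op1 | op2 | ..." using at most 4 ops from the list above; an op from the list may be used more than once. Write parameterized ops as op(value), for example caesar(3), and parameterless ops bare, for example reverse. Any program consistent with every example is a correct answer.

take(4) | caesar(23) | drop_vowels | swapcase

Check, running the answer program on each example:
  "dsdmpwl" -> "dsdm" -> "apaj" -> "pj" -> "PJ"
  "tjdqt" -> "tjdq" -> "qgan" -> "qgn" -> "QGN"
  "oxkmma" -> "oxkm" -> "luhj" -> "lhj" -> "LHJ"
  "gcprijetu" -> "gcpr" -> "dzmo" -> "dzm" -> "DZM"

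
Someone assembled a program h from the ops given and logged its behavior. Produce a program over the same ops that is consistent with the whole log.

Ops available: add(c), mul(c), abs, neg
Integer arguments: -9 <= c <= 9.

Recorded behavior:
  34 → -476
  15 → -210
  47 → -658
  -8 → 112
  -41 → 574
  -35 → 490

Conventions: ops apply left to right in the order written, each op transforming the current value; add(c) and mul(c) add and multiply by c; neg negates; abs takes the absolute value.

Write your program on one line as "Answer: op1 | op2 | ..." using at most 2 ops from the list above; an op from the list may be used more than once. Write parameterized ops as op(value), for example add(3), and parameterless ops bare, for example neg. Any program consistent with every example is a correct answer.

mul(2) | mul(-7)

Check, running the answer program on each example:
  34 -> 68 -> -476
  15 -> 30 -> -210
  47 -> 94 -> -658
  -8 -> -16 -> 112
  -41 -> -82 -> 574
  -35 -> -70 -> 490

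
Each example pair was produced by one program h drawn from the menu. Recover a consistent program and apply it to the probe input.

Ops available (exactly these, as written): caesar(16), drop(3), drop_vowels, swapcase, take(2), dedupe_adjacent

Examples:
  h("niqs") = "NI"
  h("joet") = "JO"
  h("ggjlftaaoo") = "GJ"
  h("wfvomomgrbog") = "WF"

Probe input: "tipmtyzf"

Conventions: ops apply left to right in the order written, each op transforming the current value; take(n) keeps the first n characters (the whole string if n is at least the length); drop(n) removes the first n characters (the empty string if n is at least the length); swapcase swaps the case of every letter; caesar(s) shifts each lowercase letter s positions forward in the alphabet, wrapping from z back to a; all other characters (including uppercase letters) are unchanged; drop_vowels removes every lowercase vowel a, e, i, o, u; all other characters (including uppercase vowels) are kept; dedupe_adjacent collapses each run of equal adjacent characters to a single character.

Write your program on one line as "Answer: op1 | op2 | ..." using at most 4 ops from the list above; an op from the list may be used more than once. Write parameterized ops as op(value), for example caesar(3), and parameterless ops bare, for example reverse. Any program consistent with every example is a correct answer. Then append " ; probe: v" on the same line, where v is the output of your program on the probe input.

dedupe_adjacent | swapcase | take(2) ; probe: "TI"

Check, running the answer program on each example:
  "niqs" -> "niqs" -> "NIQS" -> "NI"
  "joet" -> "joet" -> "JOET" -> "JO"
  "ggjlftaaoo" -> "gjlftao" -> "GJLFTAO" -> "GJ"
  "wfvomomgrbog" -> "wfvomomgrbog" -> "WFVOMOMGRBOG" -> "WF"
  probe: "tipmtyzf" -> "tipmtyzf" -> "TIPMTYZF" -> "TI"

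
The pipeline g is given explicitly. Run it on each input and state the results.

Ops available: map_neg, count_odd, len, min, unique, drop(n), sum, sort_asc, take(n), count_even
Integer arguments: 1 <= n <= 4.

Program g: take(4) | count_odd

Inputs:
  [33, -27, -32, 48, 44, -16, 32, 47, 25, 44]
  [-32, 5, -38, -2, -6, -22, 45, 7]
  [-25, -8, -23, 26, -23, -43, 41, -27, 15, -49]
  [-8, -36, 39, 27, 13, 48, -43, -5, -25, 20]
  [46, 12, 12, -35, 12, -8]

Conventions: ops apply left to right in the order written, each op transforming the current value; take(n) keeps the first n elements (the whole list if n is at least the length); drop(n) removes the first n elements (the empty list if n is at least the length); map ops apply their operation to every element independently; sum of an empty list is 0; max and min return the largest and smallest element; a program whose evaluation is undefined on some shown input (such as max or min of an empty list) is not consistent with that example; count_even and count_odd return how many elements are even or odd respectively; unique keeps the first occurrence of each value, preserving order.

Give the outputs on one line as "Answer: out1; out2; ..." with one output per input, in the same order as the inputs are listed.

2; 1; 2; 2; 1

Execution, op by op:
  [33, -27, -32, 48, 44, -16, 32, 47, 25, 44] -> [33, -27, -32, 48] -> 2
  [-32, 5, -38, -2, -6, -22, 45, 7] -> [-32, 5, -38, -2] -> 1
  [-25, -8, -23, 26, -23, -43, 41, -27, 15, -49] -> [-25, -8, -23, 26] -> 2
  [-8, -36, 39, 27, 13, 48, -43, -5, -25, 20] -> [-8, -36, 39, 27] -> 2
  [46, 12, 12, -35, 12, -8] -> [46, 12, 12, -35] -> 1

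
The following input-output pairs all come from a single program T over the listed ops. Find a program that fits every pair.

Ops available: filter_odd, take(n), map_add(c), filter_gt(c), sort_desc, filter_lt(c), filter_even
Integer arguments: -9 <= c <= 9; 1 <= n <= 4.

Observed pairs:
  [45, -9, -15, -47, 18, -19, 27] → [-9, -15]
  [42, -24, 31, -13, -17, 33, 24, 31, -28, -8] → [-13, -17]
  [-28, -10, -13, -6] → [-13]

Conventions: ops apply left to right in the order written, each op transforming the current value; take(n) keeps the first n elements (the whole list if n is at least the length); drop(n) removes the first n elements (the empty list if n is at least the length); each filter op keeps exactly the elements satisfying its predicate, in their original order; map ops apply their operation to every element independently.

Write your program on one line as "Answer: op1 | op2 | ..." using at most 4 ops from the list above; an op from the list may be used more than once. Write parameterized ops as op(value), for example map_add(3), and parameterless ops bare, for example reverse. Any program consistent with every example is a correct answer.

filter_odd | filter_lt(3) | take(2)

Check, running the answer program on each example:
  [45, -9, -15, -47, 18, -19, 27] -> [45, -9, -15, -47, -19, 27] -> [-9, -15, -47, -19] -> [-9, -15]
  [42, -24, 31, -13, -17, 33, 24, 31, -28, -8] -> [31, -13, -17, 33, 31] -> [-13, -17] -> [-13, -17]
  [-28, -10, -13, -6] -> [-13] -> [-13] -> [-13]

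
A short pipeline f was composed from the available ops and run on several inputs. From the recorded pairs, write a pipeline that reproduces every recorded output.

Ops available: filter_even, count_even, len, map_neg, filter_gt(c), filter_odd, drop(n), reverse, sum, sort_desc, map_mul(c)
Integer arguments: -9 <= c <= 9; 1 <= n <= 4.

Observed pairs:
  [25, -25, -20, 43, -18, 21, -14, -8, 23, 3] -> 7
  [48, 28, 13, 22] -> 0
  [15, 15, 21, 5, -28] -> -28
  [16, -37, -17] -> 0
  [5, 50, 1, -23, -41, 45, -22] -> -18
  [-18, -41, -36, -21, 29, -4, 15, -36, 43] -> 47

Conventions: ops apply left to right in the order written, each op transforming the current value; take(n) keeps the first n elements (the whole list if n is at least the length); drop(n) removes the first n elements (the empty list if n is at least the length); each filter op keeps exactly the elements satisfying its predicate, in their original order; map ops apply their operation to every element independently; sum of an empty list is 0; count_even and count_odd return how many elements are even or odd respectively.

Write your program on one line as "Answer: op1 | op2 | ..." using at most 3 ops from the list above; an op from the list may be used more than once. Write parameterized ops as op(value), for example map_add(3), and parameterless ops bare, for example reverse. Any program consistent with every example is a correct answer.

drop(4) | sum

Check, running the answer program on each example:
  [25, -25, -20, 43, -18, 21, -14, -8, 23, 3] -> [-18, 21, -14, -8, 23, 3] -> 7
  [48, 28, 13, 22] -> [] -> 0
  [15, 15, 21, 5, -28] -> [-28] -> -28
  [16, -37, -17] -> [] -> 0
  [5, 50, 1, -23, -41, 45, -22] -> [-41, 45, -22] -> -18
  [-18, -41, -36, -21, 29, -4, 15, -36, 43] -> [29, -4, 15, -36, 43] -> 47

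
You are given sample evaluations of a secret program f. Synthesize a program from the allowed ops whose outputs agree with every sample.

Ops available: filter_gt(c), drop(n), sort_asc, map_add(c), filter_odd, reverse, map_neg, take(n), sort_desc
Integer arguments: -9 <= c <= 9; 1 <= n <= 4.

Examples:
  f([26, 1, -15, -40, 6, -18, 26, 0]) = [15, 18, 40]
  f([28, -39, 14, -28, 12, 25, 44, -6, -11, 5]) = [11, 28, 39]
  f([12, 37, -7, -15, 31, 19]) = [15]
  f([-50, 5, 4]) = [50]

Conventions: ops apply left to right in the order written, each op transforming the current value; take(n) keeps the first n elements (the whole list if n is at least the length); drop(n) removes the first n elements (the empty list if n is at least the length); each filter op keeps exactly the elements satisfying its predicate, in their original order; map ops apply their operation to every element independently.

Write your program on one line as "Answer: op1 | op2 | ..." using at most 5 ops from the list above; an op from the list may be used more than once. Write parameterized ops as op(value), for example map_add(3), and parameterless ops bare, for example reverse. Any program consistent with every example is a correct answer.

map_neg | sort_desc | filter_gt(-3) | reverse | filter_gt(7)

Check, running the answer program on each example:
  [26, 1, -15, -40, 6, -18, 26, 0] -> [-26, -1, 15, 40, -6, 18, -26, 0] -> [40, 18, 15, 0, -1, -6, -26, -26] -> [40, 18, 15, 0, -1] -> [-1, 0, 15, 18, 40] -> [15, 18, 40]
  [28, -39, 14, -28, 12, 25, 44, -6, -11, 5] -> [-28, 39, -14, 28, -12, -25, -44, 6, 11, -5] -> [39, 28, 11, 6, -5, -12, -14, -25, -28, -44] -> [39, 28, 11, 6] -> [6, 11, 28, 39] -> [11, 28, 39]
  [12, 37, -7, -15, 31, 19] -> [-12, -37, 7, 15, -31, -19] -> [15, 7, -12, -19, -31, -37] -> [15, 7] -> [7, 15] -> [15]
  [-50, 5, 4] -> [50, -5, -4] -> [50, -4, -5] -> [50] -> [50] -> [50]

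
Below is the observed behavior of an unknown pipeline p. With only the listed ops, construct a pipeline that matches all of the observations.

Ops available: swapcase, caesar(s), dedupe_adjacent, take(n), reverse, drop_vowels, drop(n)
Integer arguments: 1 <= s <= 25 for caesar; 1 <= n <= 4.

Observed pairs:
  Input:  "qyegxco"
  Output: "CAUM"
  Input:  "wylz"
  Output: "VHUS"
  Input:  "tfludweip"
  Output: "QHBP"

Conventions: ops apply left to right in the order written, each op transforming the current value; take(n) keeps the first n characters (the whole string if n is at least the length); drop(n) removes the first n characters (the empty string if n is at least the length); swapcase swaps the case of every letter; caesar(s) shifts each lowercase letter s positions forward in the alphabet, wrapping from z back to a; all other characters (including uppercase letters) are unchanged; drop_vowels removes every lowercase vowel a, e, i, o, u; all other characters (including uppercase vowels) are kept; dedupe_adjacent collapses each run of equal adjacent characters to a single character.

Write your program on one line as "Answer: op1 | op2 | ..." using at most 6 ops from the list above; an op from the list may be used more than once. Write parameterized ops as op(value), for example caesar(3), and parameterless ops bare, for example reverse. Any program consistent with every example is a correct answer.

caesar(4) | caesar(18) | take(4) | swapcase | reverse

Check, running the answer program on each example:
  "qyegxco" -> "ucikbgs" -> "muactyk" -> "muac" -> "MUAC" -> "CAUM"
  "wylz" -> "acpd" -> "suhv" -> "suhv" -> "SUHV" -> "VHUS"
  "tfludweip" -> "xjpyhaimt" -> "pbhqzsael" -> "pbhq" -> "PBHQ" -> "QHBP"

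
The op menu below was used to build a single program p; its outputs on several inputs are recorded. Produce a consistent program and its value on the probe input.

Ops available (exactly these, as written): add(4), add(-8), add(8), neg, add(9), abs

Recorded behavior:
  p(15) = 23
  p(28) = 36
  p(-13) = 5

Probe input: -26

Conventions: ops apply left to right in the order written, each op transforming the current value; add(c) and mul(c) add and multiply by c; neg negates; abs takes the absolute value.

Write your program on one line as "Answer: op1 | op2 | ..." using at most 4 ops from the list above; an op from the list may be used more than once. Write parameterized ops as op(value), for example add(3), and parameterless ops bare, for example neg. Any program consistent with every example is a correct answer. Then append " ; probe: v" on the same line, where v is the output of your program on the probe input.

neg | add(-8) | abs ; probe: 18

Check, running the answer program on each example:
  15 -> -15 -> -23 -> 23
  28 -> -28 -> -36 -> 36
  -13 -> 13 -> 5 -> 5
  probe: -26 -> 26 -> 18 -> 18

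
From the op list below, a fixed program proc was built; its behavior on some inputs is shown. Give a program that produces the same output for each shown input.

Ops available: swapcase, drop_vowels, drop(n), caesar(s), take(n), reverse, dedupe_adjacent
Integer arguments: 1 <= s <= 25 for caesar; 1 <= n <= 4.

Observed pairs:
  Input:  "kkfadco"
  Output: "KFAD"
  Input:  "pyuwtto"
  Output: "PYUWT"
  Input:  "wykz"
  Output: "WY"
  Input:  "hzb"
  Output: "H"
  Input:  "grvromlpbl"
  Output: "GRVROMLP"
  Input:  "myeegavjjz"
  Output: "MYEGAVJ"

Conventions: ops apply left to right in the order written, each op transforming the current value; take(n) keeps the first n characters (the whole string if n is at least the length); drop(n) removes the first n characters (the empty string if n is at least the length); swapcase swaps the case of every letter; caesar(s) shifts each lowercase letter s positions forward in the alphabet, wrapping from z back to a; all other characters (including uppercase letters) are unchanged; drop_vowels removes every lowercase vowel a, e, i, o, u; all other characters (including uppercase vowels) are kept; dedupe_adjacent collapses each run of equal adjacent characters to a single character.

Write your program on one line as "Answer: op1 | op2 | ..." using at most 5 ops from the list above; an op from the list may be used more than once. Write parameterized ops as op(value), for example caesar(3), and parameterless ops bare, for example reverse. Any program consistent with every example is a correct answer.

reverse | drop(2) | swapcase | reverse | dedupe_adjacent

Check, running the answer program on each example:
  "kkfadco" -> "ocdafkk" -> "dafkk" -> "DAFKK" -> "KKFAD" -> "KFAD"
  "pyuwtto" -> "ottwuyp" -> "twuyp" -> "TWUYP" -> "PYUWT" -> "PYUWT"
  "wykz" -> "zkyw" -> "yw" -> "YW" -> "WY" -> "WY"
  "hzb" -> "bzh" -> "h" -> "H" -> "H" -> "H"
  "grvromlpbl" -> "lbplmorvrg" -> "plmorvrg" -> "PLMORVRG" -> "GRVROMLP" -> "GRVROMLP"
  "myeegavjjz" -> "zjjvageeym" -> "jvageeym" -> "JVAGEEYM" -> "MYEEGAVJ" -> "MYEGAVJ"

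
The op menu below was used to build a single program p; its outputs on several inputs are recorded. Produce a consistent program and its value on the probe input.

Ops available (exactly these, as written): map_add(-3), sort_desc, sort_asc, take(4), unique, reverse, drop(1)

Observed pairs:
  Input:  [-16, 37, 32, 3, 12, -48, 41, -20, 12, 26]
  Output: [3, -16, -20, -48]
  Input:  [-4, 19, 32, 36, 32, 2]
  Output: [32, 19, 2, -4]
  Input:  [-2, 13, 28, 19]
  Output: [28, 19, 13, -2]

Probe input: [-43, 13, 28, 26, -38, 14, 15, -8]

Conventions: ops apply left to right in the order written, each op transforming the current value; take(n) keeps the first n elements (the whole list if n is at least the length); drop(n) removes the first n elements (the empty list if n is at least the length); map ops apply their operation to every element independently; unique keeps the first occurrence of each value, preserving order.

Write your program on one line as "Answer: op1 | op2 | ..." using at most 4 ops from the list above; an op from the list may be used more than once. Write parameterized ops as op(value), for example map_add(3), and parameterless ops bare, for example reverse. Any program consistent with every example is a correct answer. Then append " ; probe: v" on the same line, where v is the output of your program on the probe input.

sort_asc | take(4) | sort_desc ; probe: [13, -8, -38, -43]

Check, running the answer program on each example:
  [-16, 37, 32, 3, 12, -48, 41, -20, 12, 26] -> [-48, -20, -16, 3, 12, 12, 26, 32, 37, 41] -> [-48, -20, -16, 3] -> [3, -16, -20, -48]
  [-4, 19, 32, 36, 32, 2] -> [-4, 2, 19, 32, 32, 36] -> [-4, 2, 19, 32] -> [32, 19, 2, -4]
  [-2, 13, 28, 19] -> [-2, 13, 19, 28] -> [-2, 13, 19, 28] -> [28, 19, 13, -2]
  probe: [-43, 13, 28, 26, -38, 14, 15, -8] -> [-43, -38, -8, 13, 14, 15, 26, 28] -> [-43, -38, -8, 13] -> [13, -8, -38, -43]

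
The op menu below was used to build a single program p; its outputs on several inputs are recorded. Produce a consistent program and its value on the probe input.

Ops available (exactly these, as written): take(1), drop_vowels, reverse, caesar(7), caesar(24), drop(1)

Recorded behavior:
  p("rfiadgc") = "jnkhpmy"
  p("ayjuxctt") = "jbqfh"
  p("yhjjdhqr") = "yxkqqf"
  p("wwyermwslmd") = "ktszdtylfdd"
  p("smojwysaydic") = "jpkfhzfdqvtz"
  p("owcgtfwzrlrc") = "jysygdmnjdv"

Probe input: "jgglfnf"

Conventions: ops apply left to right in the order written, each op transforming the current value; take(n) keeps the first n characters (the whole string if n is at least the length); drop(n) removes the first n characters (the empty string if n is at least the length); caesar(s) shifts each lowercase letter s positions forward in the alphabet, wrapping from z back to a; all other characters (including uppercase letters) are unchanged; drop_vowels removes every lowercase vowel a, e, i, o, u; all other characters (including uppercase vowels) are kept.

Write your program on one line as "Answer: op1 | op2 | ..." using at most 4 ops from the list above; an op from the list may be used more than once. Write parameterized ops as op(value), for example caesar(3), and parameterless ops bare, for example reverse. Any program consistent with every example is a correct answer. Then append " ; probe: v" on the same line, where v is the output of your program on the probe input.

caesar(7) | drop_vowels | reverse ; probe: "mmsnnq"

Check, running the answer program on each example:
  "rfiadgc" -> "ymphknj" -> "ymphknj" -> "jnkhpmy"
  "ayjuxctt" -> "hfqbejaa" -> "hfqbj" -> "jbqfh"
  "yhjjdhqr" -> "foqqkoxy" -> "fqqkxy" -> "yxkqqf"
  "wwyermwslmd" -> "ddflytdzstk" -> "ddflytdzstk" -> "ktszdtylfdd"
  "smojwysaydic" -> "ztvqdfzhfkpj" -> "ztvqdfzhfkpj" -> "jpkfhzfdqvtz"
  "owcgtfwzrlrc" -> "vdjnamdgysyj" -> "vdjnmdgysyj" -> "jysygdmnjdv"
  probe: "jgglfnf" -> "qnnsmum" -> "qnnsmm" -> "mmsnnq"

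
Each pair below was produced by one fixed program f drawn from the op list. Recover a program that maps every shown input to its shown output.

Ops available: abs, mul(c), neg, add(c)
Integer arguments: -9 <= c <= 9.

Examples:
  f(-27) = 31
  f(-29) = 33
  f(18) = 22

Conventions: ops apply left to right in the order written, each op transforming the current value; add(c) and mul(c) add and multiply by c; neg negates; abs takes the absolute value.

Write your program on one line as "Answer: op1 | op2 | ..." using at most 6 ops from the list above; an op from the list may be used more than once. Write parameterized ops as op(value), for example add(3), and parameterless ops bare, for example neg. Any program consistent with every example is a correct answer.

abs | add(5) | neg | add(1) | neg

Check, running the answer program on each example:
  -27 -> 27 -> 32 -> -32 -> -31 -> 31
  -29 -> 29 -> 34 -> -34 -> -33 -> 33
  18 -> 18 -> 23 -> -23 -> -22 -> 22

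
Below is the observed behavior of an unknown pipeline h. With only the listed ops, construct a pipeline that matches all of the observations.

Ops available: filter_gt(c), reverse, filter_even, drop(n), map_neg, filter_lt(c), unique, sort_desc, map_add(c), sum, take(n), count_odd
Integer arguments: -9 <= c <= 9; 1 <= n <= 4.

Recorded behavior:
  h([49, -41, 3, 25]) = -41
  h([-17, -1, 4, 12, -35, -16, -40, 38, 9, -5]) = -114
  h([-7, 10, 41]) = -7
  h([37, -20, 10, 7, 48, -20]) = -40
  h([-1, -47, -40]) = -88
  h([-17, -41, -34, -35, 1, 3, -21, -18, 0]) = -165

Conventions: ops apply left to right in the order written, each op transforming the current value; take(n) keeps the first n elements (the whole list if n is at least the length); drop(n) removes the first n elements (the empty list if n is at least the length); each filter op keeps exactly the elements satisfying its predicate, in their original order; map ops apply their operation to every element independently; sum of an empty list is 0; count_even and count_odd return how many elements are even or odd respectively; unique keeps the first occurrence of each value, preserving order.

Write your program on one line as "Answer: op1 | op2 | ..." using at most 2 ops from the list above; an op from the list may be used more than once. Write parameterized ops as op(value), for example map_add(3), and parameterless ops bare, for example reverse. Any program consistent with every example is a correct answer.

filter_lt(3) | sum

Check, running the answer program on each example:
  [49, -41, 3, 25] -> [-41] -> -41
  [-17, -1, 4, 12, -35, -16, -40, 38, 9, -5] -> [-17, -1, -35, -16, -40, -5] -> -114
  [-7, 10, 41] -> [-7] -> -7
  [37, -20, 10, 7, 48, -20] -> [-20, -20] -> -40
  [-1, -47, -40] -> [-1, -47, -40] -> -88
  [-17, -41, -34, -35, 1, 3, -21, -18, 0] -> [-17, -41, -34, -35, 1, -21, -18, 0] -> -165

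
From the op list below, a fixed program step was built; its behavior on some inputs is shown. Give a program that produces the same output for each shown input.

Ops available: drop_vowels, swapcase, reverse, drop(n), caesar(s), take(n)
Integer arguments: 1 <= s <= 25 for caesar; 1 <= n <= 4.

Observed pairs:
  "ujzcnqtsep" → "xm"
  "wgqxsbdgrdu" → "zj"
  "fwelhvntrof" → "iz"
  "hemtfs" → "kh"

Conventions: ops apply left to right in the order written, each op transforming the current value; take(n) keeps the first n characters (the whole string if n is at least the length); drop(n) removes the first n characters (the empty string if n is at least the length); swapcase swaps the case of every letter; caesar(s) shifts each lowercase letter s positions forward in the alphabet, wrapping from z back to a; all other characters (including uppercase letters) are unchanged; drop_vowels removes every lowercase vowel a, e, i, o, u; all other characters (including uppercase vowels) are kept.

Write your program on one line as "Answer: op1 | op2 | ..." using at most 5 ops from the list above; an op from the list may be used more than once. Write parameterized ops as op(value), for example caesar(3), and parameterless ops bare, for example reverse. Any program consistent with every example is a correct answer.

caesar(16) | caesar(14) | take(2) | caesar(25)

Check, running the answer program on each example:
  "ujzcnqtsep" -> "kzpsdgjiuf" -> "yndgruxwit" -> "yn" -> "xm"
  "wgqxsbdgrdu" -> "mwgnirtwhtk" -> "akubwfhkvhy" -> "ak" -> "zj"
  "fwelhvntrof" -> "vmubxldjhev" -> "jaiplzrxvsj" -> "ja" -> "iz"
  "hemtfs" -> "xucjvi" -> "liqxjw" -> "li" -> "kh"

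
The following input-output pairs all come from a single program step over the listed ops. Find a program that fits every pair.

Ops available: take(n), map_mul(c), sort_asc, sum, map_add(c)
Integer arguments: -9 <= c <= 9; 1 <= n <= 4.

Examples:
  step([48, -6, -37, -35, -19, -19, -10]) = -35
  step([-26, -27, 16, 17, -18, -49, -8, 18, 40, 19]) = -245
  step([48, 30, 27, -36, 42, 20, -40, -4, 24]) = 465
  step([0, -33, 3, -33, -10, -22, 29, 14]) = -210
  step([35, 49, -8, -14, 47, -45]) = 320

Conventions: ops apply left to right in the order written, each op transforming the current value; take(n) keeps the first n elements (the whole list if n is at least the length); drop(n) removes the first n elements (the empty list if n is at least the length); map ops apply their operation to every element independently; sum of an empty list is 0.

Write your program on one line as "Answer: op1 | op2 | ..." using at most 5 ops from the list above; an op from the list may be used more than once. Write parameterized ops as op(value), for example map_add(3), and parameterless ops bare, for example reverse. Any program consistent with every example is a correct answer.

map_add(-2) | take(3) | map_add(-2) | map_mul(5) | sum

Check, running the answer program on each example:
  [48, -6, -37, -35, -19, -19, -10] -> [46, -8, -39, -37, -21, -21, -12] -> [46, -8, -39] -> [44, -10, -41] -> [220, -50, -205] -> -35
  [-26, -27, 16, 17, -18, -49, -8, 18, 40, 19] -> [-28, -29, 14, 15, -20, -51, -10, 16, 38, 17] -> [-28, -29, 14] -> [-30, -31, 12] -> [-150, -155, 60] -> -245
  [48, 30, 27, -36, 42, 20, -40, -4, 24] -> [46, 28, 25, -38, 40, 18, -42, -6, 22] -> [46, 28, 25] -> [44, 26, 23] -> [220, 130, 115] -> 465
  [0, -33, 3, -33, -10, -22, 29, 14] -> [-2, -35, 1, -35, -12, -24, 27, 12] -> [-2, -35, 1] -> [-4, -37, -1] -> [-20, -185, -5] -> -210
  [35, 49, -8, -14, 47, -45] -> [33, 47, -10, -16, 45, -47] -> [33, 47, -10] -> [31, 45, -12] -> [155, 225, -60] -> 320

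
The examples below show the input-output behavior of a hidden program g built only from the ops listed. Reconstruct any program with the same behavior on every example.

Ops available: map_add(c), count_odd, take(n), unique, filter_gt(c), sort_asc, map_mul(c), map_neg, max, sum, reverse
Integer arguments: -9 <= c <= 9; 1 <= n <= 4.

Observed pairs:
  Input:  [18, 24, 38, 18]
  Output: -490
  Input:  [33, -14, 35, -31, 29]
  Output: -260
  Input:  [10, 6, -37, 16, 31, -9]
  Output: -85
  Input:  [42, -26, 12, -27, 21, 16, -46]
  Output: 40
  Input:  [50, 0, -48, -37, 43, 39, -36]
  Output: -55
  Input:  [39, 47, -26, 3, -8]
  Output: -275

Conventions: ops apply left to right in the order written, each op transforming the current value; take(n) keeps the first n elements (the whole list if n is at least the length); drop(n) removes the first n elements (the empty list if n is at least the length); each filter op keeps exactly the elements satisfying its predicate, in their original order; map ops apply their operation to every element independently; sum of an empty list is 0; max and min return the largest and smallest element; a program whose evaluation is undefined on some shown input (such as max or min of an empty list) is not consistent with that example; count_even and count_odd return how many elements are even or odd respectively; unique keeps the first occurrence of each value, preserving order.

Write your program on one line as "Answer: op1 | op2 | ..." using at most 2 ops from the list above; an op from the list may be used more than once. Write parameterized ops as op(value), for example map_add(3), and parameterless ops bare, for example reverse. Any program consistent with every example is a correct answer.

map_mul(-5) | sum

Check, running the answer program on each example:
  [18, 24, 38, 18] -> [-90, -120, -190, -90] -> -490
  [33, -14, 35, -31, 29] -> [-165, 70, -175, 155, -145] -> -260
  [10, 6, -37, 16, 31, -9] -> [-50, -30, 185, -80, -155, 45] -> -85
  [42, -26, 12, -27, 21, 16, -46] -> [-210, 130, -60, 135, -105, -80, 230] -> 40
  [50, 0, -48, -37, 43, 39, -36] -> [-250, 0, 240, 185, -215, -195, 180] -> -55
  [39, 47, -26, 3, -8] -> [-195, -235, 130, -15, 40] -> -275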